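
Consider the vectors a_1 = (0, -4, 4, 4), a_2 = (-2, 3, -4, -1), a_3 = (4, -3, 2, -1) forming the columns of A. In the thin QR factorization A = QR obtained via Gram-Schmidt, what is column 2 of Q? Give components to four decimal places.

e_2 = (-0.6794, 0.1132, -0.4529, 0.5661)

e_1 = a_1/‖a_1‖ = (0, -4, 4, 4)/6.9282 = (0.0000, -0.5774, 0.5774, 0.5774).
r_{12} = e_1·a_2 = -4.6188.
u_2 = a_2 + 4.6188·e_1 = (-2.0000, 0.3333, -1.3333, 1.6667).
‖u_2‖ = 2.9439, so e_2 = (-0.6794, 0.1132, -0.4529, 0.5661).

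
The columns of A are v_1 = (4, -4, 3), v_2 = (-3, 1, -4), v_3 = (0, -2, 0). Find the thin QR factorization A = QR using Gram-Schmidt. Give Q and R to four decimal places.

Q = [[0.6247, -0.1023, -0.7741], [-0.6247, -0.6603, -0.4168], [0.4685, -0.7440, 0.4764]], R = [[6.4031, -4.3729, 1.2494], [0.0000, 2.6226, 1.3206], [0.0000, 0.0000, 0.8337]]

v_1 = (4, -4, 3); ‖v_1‖ = 6.4031, so q_1 = (0.6247, -0.6247, 0.4685).
q_1·v_2 = 0.6247·(-3) + (-0.6247)·1 + 0.4685·(-4) = -4.3729.
u_2 = v_2 + 4.3729·q_1 = (-0.2683, -1.7317, -1.9512).
‖u_2‖ = 2.6226, so q_2 = (-0.1023, -0.6603, -0.7440).
q_1·v_3 = 0.6247·0 + (-0.6247)·(-2) + 0.4685·0 = 1.2494; q_2·v_3 = (-0.1023)·0 + (-0.6603)·(-2) + (-0.7440)·0 = 1.3206.
u_3 = v_3 − 1.2494·q_1 − 1.3206·q_2 = (-0.6454, -0.3475, 0.3972).
‖u_3‖ = 0.8337, so q_3 = (-0.7741, -0.4168, 0.4764).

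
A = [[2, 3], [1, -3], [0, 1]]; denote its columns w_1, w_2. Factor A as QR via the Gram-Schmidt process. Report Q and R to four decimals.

w_1 = (2, 1, 0); ‖w_1‖ = 2.2361, so q_1 = (0.8944, 0.4472, 0.0000).
q_1·w_2 = 0.8944·3 + 0.4472·(-3) + 0.0000·1 = 1.3416.
u_2 = w_2 − 1.3416·q_1 = (1.8000, -3.6000, 1.0000).
‖u_2‖ = 4.1473, so q_2 = (0.4340, -0.8680, 0.2411).

Q = [[0.8944, 0.4340], [0.4472, -0.8680], [0.0000, 0.2411]], R = [[2.2361, 1.3416], [0.0000, 4.1473]]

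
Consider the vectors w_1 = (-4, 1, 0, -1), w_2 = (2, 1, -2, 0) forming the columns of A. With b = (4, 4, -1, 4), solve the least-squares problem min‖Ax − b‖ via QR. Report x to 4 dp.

w_1 = (-4, 1, 0, -1); ‖w_1‖ = 4.2426, so q_1 = (-0.9428, 0.2357, 0.0000, -0.2357).
q_1·w_2 = (-0.9428)·2 + 0.2357·1 + 0.0000·(-2) + (-0.2357)·0 = -1.6499.
u_2 = w_2 + 1.6499·q_1 = (0.4444, 1.3889, -2.0000, -0.3889).
‖u_2‖ = 2.5055, so q_2 = (0.1774, 0.5543, -0.7982, -0.1552).
Qᵀb = (-3.7712, 3.1042).
Back-substitute: x_2 = 3.1042/2.5055 = 1.2389.
x_1 = (-3.7712 + 1.6499·1.2389)/4.2426 = -0.4071.

x = (-0.4071, 1.2389)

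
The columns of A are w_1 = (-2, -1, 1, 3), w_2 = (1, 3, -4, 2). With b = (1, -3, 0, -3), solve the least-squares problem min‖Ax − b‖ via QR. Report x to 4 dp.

e_1 = w_1/‖w_1‖ = (-2, -1, 1, 3)/3.8730 = (-0.5164, -0.2582, 0.2582, 0.7746).
r_{12} = e_1·w_2 = -0.7746.
u_2 = w_2 + 0.7746·e_1 = (0.6000, 2.8000, -3.8000, 2.6000).
‖u_2‖ = 5.4222, so e_2 = (0.1107, 0.5164, -0.7008, 0.4795).
Qᵀb = (-2.0656, -2.8771).
Back-substitute: x_2 = -2.8771/5.4222 = -0.5306.
x_1 = (-2.0656 + 0.7746·(-0.5306))/3.8730 = -0.6395.

x = (-0.6395, -0.5306)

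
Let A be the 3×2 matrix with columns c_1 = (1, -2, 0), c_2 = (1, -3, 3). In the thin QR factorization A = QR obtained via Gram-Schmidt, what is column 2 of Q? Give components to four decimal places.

c_1 = (1, -2, 0); ‖c_1‖ = 2.2361, so e_1 = (0.4472, -0.8944, 0.0000).
e_1·c_2 = 0.4472·1 + (-0.8944)·(-3) + 0.0000·3 = 3.1305.
u_2 = c_2 − 3.1305·e_1 = (-0.4000, -0.2000, 3.0000).
‖u_2‖ = 3.0332, so e_2 = (-0.1319, -0.0659, 0.9891).

e_2 = (-0.1319, -0.0659, 0.9891)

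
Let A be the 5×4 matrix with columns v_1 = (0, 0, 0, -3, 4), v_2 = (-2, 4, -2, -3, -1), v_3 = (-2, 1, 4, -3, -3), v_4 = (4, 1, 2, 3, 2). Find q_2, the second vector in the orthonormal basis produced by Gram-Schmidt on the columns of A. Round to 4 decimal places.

q_2 = (-0.3482, 0.6963, -0.3482, -0.4178, -0.3133)

v_1 = (0, 0, 0, -3, 4); ‖v_1‖ = 5.0000, so q_1 = (0.0000, 0.0000, 0.0000, -0.6000, 0.8000).
q_1·v_2 = 0.0000·(-2) + 0.0000·4 + 0.0000·(-2) + (-0.6000)·(-3) + 0.8000·(-1) = 1.0000.
u_2 = v_2 − 1.0000·q_1 = (-2.0000, 4.0000, -2.0000, -2.4000, -1.8000).
‖u_2‖ = 5.7446, so q_2 = (-0.3482, 0.6963, -0.3482, -0.4178, -0.3133).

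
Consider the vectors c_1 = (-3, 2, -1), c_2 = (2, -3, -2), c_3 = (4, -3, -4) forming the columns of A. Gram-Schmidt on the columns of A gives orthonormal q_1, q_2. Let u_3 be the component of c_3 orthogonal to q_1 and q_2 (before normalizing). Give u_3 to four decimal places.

u_3 = (1.2174, 1.3913, -0.8696)

q_1 = c_1/‖c_1‖ = (-3, 2, -1)/3.7417 = (-0.8018, 0.5345, -0.2673).
r_{12} = q_1·c_2 = -2.6726.
u_2 = c_2 + 2.6726·q_1 = (-0.1429, -1.5714, -2.7143).
‖u_2‖ = 3.1396, so q_2 = (-0.0455, -0.5005, -0.8645).
r_{13} = q_1·c_3 = -3.7417; r_{23} = q_2·c_3 = 4.7777.
u_3 = c_3 + 3.7417·q_1 − 4.7777·q_2 = (1.2174, 1.3913, -0.8696).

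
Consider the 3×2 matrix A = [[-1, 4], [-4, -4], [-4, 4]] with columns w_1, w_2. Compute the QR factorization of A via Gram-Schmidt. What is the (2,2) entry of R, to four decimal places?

w_1 = (-1, -4, -4); ‖w_1‖ = 5.7446, so q_1 = (-0.1741, -0.6963, -0.6963).
q_1·w_2 = (-0.1741)·4 + (-0.6963)·(-4) + (-0.6963)·4 = -0.6963.
u_2 = w_2 + 0.6963·q_1 = (3.8788, -4.4848, 3.5152).
r_{22} = ‖u_2‖ = 6.8931.

r_{22} = 6.8931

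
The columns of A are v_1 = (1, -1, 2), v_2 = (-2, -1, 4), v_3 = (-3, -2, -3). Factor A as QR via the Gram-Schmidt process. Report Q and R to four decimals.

e_1 = v_1/‖v_1‖ = (1, -1, 2)/2.4495 = (0.4082, -0.4082, 0.8165).
r_{12} = e_1·v_2 = 2.8577.
u_2 = v_2 − 2.8577·e_1 = (-3.1667, 0.1667, 1.6667).
‖u_2‖ = 3.5824, so e_2 = (-0.8840, 0.0465, 0.4652).
r_{13} = e_1·v_3 = -2.8577; r_{23} = e_2·v_3 = 1.1631.
u_3 = v_3 + 2.8577·e_1 − 1.1631·e_2 = (-0.8052, -3.2208, -1.2078).
‖u_3‖ = 3.5328, so e_3 = (-0.2279, -0.9117, -0.3419).

Q = [[0.4082, -0.8840, -0.2279], [-0.4082, 0.0465, -0.9117], [0.8165, 0.4652, -0.3419]], R = [[2.4495, 2.8577, -2.8577], [0.0000, 3.5824, 1.1631], [0.0000, 0.0000, 3.5328]]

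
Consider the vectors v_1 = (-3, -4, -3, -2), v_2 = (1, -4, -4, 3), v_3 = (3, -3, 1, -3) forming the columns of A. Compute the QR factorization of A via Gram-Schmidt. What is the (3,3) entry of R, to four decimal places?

q_1 = v_1/‖v_1‖ = (-3, -4, -3, -2)/6.1644 = (-0.4867, -0.6489, -0.4867, -0.3244).
r_{12} = q_1·v_2 = 3.0822.
u_2 = v_2 − 3.0822·q_1 = (2.5000, -2.0000, -2.5000, 4.0000).
‖u_2‖ = 5.7009, so q_2 = (0.4385, -0.3508, -0.4385, 0.7016).
r_{13} = q_1·v_3 = 0.9733; r_{23} = q_2·v_3 = -0.1754.
u_3 = v_3 − 0.9733·q_1 + 0.1754·q_2 = (3.5506, -2.4300, 1.3968, -2.5611).
r_{33} = ‖u_3‖ = 5.1983.

r_{33} = 5.1983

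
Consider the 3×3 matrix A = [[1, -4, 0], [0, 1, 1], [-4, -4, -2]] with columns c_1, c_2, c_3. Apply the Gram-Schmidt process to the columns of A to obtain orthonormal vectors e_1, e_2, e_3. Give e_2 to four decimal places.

e_1 = c_1/‖c_1‖ = (1, 0, -4)/4.1231 = (0.2425, 0.0000, -0.9701).
r_{12} = e_1·c_2 = 2.9104.
u_2 = c_2 − 2.9104·e_1 = (-4.7059, 1.0000, -1.1765).
‖u_2‖ = 4.9527, so e_2 = (-0.9502, 0.2019, -0.2375).

e_2 = (-0.9502, 0.2019, -0.2375)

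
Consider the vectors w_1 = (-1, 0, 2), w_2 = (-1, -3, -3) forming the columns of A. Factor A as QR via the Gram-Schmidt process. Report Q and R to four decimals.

w_1 = (-1, 0, 2); ‖w_1‖ = 2.2361, so q_1 = (-0.4472, 0.0000, 0.8944).
q_1·w_2 = (-0.4472)·(-1) + 0.0000·(-3) + 0.8944·(-3) = -2.2361.
u_2 = w_2 + 2.2361·q_1 = (-2.0000, -3.0000, -1.0000).
‖u_2‖ = 3.7417, so q_2 = (-0.5345, -0.8018, -0.2673).

Q = [[-0.4472, -0.5345], [0.0000, -0.8018], [0.8944, -0.2673]], R = [[2.2361, -2.2361], [0.0000, 3.7417]]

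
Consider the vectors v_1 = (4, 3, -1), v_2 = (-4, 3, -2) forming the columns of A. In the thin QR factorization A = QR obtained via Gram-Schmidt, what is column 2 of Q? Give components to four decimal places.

v_1 = (4, 3, -1); ‖v_1‖ = 5.0990, so e_1 = (0.7845, 0.5883, -0.1961).
e_1·v_2 = 0.7845·(-4) + 0.5883·3 + (-0.1961)·(-2) = -0.9806.
u_2 = v_2 + 0.9806·e_1 = (-3.2308, 3.5769, -2.1923).
‖u_2‖ = 5.2951, so e_2 = (-0.6101, 0.6755, -0.4140).

e_2 = (-0.6101, 0.6755, -0.4140)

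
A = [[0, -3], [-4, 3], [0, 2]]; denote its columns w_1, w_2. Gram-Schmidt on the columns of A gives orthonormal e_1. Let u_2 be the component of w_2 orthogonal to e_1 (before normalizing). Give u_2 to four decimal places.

u_2 = (-3.0000, 0.0000, 2.0000)

e_1 = w_1/‖w_1‖ = (0, -4, 0)/4.0000 = (0.0000, -1.0000, 0.0000).
r_{12} = e_1·w_2 = -3.0000.
u_2 = w_2 + 3.0000·e_1 = (-3.0000, 0.0000, 2.0000).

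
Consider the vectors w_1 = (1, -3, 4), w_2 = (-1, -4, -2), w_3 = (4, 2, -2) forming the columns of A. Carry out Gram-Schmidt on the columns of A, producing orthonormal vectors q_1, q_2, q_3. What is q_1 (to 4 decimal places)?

q_1 = w_1/‖w_1‖ = (1, -3, 4)/5.0990 = (0.1961, -0.5883, 0.7845).

q_1 = (0.1961, -0.5883, 0.7845)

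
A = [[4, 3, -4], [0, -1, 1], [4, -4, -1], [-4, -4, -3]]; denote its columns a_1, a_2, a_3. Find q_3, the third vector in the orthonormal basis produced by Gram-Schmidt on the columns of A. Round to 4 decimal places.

q_3 = (-0.7176, 0.2255, 0.0615, -0.6561)

a_1 = (4, 0, 4, -4); ‖a_1‖ = 6.9282, so q_1 = (0.5774, 0.0000, 0.5774, -0.5774).
q_1·a_2 = 0.5774·3 + 0.0000·(-1) + 0.5774·(-4) + (-0.5774)·(-4) = 1.7321.
u_2 = a_2 − 1.7321·q_1 = (2.0000, -1.0000, -5.0000, -3.0000).
‖u_2‖ = 6.2450, so q_2 = (0.3203, -0.1601, -0.8006, -0.4804).
q_1·a_3 = 0.5774·(-4) + 0.0000·1 + 0.5774·(-1) + (-0.5774)·(-3) = -1.1547; q_2·a_3 = 0.3203·(-4) + (-0.1601)·1 + (-0.8006)·(-1) + (-0.4804)·(-3) = 0.8006.
u_3 = a_3 + 1.1547·q_1 − 0.8006·q_2 = (-3.5897, 1.1282, 0.3077, -3.2821).
‖u_3‖ = 5.0026, so q_3 = (-0.7176, 0.2255, 0.0615, -0.6561).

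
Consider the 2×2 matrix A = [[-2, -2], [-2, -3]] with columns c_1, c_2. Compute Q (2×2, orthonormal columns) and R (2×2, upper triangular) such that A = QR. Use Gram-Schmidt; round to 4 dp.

q_1 = c_1/‖c_1‖ = (-2, -2)/2.8284 = (-0.7071, -0.7071).
r_{12} = q_1·c_2 = 3.5355.
u_2 = c_2 − 3.5355·q_1 = (0.5000, -0.5000).
‖u_2‖ = 0.7071, so q_2 = (0.7071, -0.7071).

Q = [[-0.7071, 0.7071], [-0.7071, -0.7071]], R = [[2.8284, 3.5355], [0.0000, 0.7071]]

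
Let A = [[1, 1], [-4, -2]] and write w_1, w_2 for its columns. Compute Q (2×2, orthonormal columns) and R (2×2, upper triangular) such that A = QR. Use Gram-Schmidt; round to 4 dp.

Q = [[0.2425, 0.9701], [-0.9701, 0.2425]], R = [[4.1231, 2.1828], [0.0000, 0.4851]]

q_1 = w_1/‖w_1‖ = (1, -4)/4.1231 = (0.2425, -0.9701).
r_{12} = q_1·w_2 = 2.1828.
u_2 = w_2 − 2.1828·q_1 = (0.4706, 0.1176).
‖u_2‖ = 0.4851, so q_2 = (0.9701, 0.2425).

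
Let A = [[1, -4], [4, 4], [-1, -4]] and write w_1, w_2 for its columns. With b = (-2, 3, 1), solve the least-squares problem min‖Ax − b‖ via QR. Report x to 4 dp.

q_1 = w_1/‖w_1‖ = (1, 4, -1)/4.2426 = (0.2357, 0.9428, -0.2357).
r_{12} = q_1·w_2 = 3.7712.
u_2 = w_2 − 3.7712·q_1 = (-4.8889, 0.4444, -3.1111).
‖u_2‖ = 5.8119, so q_2 = (-0.8412, 0.0765, -0.5353).
Qᵀb = (2.1213, 1.3765).
Back-substitute: x_2 = 1.3765/5.8119 = 0.2368.
x_1 = (2.1213 − 3.7712·0.2368)/4.2426 = 0.2895.

x = (0.2895, 0.2368)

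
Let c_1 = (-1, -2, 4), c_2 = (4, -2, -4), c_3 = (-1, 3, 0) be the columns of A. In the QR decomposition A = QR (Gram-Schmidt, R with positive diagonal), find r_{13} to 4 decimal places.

r_{13} = -1.0911

q_1 = c_1/‖c_1‖ = (-1, -2, 4)/4.5826 = (-0.2182, -0.4364, 0.8729).
r_{13} = q_1·c_3 = -1.0911.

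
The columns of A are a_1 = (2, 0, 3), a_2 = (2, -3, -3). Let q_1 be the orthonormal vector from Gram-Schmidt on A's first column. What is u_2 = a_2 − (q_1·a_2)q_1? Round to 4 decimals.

a_1 = (2, 0, 3); ‖a_1‖ = 3.6056, so q_1 = (0.5547, 0.0000, 0.8321).
q_1·a_2 = 0.5547·2 + 0.0000·(-3) + 0.8321·(-3) = -1.3868.
u_2 = a_2 + 1.3868·q_1 = (2.7692, -3.0000, -1.8462).

u_2 = (2.7692, -3.0000, -1.8462)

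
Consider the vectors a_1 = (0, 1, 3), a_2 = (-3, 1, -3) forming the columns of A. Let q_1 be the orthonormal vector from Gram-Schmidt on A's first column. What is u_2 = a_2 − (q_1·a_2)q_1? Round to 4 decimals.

a_1 = (0, 1, 3); ‖a_1‖ = 3.1623, so q_1 = (0.0000, 0.3162, 0.9487).
q_1·a_2 = 0.0000·(-3) + 0.3162·1 + 0.9487·(-3) = -2.5298.
u_2 = a_2 + 2.5298·q_1 = (-3.0000, 1.8000, -0.6000).

u_2 = (-3.0000, 1.8000, -0.6000)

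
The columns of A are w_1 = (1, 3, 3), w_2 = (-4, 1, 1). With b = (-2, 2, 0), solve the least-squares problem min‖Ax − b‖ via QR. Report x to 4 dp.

x = (0.1538, 0.5385)

w_1 = (1, 3, 3); ‖w_1‖ = 4.3589, so q_1 = (0.2294, 0.6882, 0.6882).
q_1·w_2 = 0.2294·(-4) + 0.6882·1 + 0.6882·1 = 0.4588.
u_2 = w_2 − 0.4588·q_1 = (-4.1053, 0.6842, 0.6842).
‖u_2‖ = 4.2178, so q_2 = (-0.9733, 0.1622, 0.1622).
Qᵀb = (0.9177, 2.2711).
Back-substitute: x_2 = 2.2711/4.2178 = 0.5385.
x_1 = (0.9177 − 0.4588·0.5385)/4.3589 = 0.1538.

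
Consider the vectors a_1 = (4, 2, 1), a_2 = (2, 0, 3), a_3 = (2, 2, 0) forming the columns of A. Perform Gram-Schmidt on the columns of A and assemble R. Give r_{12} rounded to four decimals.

a_1 = (4, 2, 1); ‖a_1‖ = 4.5826, so q_1 = (0.8729, 0.4364, 0.2182).
r_{12} = q_1·a_2 = 2.4004.

r_{12} = 2.4004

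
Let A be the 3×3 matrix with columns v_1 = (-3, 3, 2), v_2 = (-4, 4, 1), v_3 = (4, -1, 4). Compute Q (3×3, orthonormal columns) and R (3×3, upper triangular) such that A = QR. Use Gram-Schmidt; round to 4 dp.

Q = [[-0.6396, -0.3015, 0.7071], [0.6396, 0.3015, 0.7071], [0.4264, -0.9045, 0.0000]], R = [[4.6904, 5.5432, -1.4924], [0.0000, 1.5076, -5.1257], [0.0000, 0.0000, 2.1213]]

v_1 = (-3, 3, 2); ‖v_1‖ = 4.6904, so e_1 = (-0.6396, 0.6396, 0.4264).
e_1·v_2 = (-0.6396)·(-4) + 0.6396·4 + 0.4264·1 = 5.5432.
u_2 = v_2 − 5.5432·e_1 = (-0.4545, 0.4545, -1.3636).
‖u_2‖ = 1.5076, so e_2 = (-0.3015, 0.3015, -0.9045).
e_1·v_3 = (-0.6396)·4 + 0.6396·(-1) + 0.4264·4 = -1.4924; e_2·v_3 = (-0.3015)·4 + 0.3015·(-1) + (-0.9045)·4 = -5.1257.
u_3 = v_3 + 1.4924·e_1 + 5.1257·e_2 = (1.5000, 1.5000, 0.0000).
‖u_3‖ = 2.1213, so e_3 = (0.7071, 0.7071, 0.0000).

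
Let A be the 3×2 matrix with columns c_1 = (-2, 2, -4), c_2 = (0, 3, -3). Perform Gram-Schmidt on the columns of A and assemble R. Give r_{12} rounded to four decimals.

c_1 = (-2, 2, -4); ‖c_1‖ = 4.8990, so e_1 = (-0.4082, 0.4082, -0.8165).
r_{12} = e_1·c_2 = 3.6742.

r_{12} = 3.6742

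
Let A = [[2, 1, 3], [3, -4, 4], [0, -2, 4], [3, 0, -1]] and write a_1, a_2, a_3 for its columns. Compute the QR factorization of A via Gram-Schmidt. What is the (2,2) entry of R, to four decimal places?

r_{22} = 4.0564

a_1 = (2, 3, 0, 3); ‖a_1‖ = 4.6904, so e_1 = (0.4264, 0.6396, 0.0000, 0.6396).
e_1·a_2 = 0.4264·1 + 0.6396·(-4) + 0.0000·(-2) + 0.6396·0 = -2.1320.
u_2 = a_2 + 2.1320·e_1 = (1.9091, -2.6364, -2.0000, 1.3636).
r_{22} = ‖u_2‖ = 4.0564.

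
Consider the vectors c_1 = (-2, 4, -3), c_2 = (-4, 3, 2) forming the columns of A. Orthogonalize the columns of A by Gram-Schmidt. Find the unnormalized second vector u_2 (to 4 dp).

c_1 = (-2, 4, -3); ‖c_1‖ = 5.3852, so q_1 = (-0.3714, 0.7428, -0.5571).
q_1·c_2 = (-0.3714)·(-4) + 0.7428·3 + (-0.5571)·2 = 2.5997.
u_2 = c_2 − 2.5997·q_1 = (-3.0345, 1.0690, 3.4483).

u_2 = (-3.0345, 1.0690, 3.4483)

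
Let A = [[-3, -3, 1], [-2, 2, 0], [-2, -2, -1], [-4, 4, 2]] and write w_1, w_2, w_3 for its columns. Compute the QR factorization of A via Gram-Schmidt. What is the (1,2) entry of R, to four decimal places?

r_{12} = -1.2185

w_1 = (-3, -2, -2, -4); ‖w_1‖ = 5.7446, so q_1 = (-0.5222, -0.3482, -0.3482, -0.6963).
r_{12} = q_1·w_2 = -1.2185.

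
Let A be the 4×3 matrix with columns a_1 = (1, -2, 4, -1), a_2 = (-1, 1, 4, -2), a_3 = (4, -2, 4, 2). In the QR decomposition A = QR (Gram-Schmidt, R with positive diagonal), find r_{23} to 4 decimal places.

q_1 = a_1/‖a_1‖ = (1, -2, 4, -1)/4.6904 = (0.2132, -0.4264, 0.8528, -0.2132).
r_{12} = q_1·a_2 = 3.1980.
u_2 = a_2 − 3.1980·q_1 = (-1.6818, 2.3636, 1.2727, -1.3182).
‖u_2‖ = 3.4311, so q_2 = (-0.4902, 0.6889, 0.3709, -0.3842).
r_{23} = q_2·a_3 = -2.6230.

r_{23} = -2.6230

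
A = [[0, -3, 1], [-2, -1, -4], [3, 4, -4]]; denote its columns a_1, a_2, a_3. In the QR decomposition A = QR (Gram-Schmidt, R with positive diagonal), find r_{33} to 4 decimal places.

q_1 = a_1/‖a_1‖ = (0, -2, 3)/3.6056 = (0.0000, -0.5547, 0.8321).
r_{12} = q_1·a_2 = 3.8829.
u_2 = a_2 − 3.8829·q_1 = (-3.0000, 1.1538, 0.7692).
‖u_2‖ = 3.3050, so q_2 = (-0.9077, 0.3491, 0.2327).
r_{13} = q_1·a_3 = -1.1094; r_{23} = q_2·a_3 = -3.2352.
u_3 = a_3 + 1.1094·q_1 + 3.2352·q_2 = (-1.9366, -3.4859, -2.3239).
r_{33} = ‖u_3‖ = 4.6155.

r_{33} = 4.6155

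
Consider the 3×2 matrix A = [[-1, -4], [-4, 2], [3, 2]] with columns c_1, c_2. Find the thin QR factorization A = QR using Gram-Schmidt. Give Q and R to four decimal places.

Q = [[-0.1961, -0.8034], [-0.7845, 0.4726], [0.5883, 0.3623]], R = [[5.0990, 0.3922], [0.0000, 4.8833]]

e_1 = c_1/‖c_1‖ = (-1, -4, 3)/5.0990 = (-0.1961, -0.7845, 0.5883).
r_{12} = e_1·c_2 = 0.3922.
u_2 = c_2 − 0.3922·e_1 = (-3.9231, 2.3077, 1.7692).
‖u_2‖ = 4.8833, so e_2 = (-0.8034, 0.4726, 0.3623).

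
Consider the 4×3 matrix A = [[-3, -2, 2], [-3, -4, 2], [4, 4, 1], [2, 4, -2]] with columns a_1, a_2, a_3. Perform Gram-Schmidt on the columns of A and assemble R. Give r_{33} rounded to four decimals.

a_1 = (-3, -3, 4, 2); ‖a_1‖ = 6.1644, so e_1 = (-0.4867, -0.4867, 0.6489, 0.3244).
e_1·a_2 = (-0.4867)·(-2) + (-0.4867)·(-4) + 0.6489·4 + 0.3244·4 = 6.8133.
u_2 = a_2 − 6.8133·e_1 = (1.3158, -0.6842, -0.4211, 1.7895).
‖u_2‖ = 2.3620, so e_2 = (0.5571, -0.2897, -0.1783, 0.7576).
e_1·a_3 = (-0.4867)·2 + (-0.4867)·2 + 0.6489·1 + 0.3244·(-2) = -1.9467; e_2·a_3 = 0.5571·2 + (-0.2897)·2 + (-0.1783)·1 + 0.7576·(-2) = -1.1587.
u_3 = a_3 + 1.9467·e_1 + 1.1587·e_2 = (1.6981, 0.7170, 2.0566, -0.4906).
r_{33} = ‖u_3‖ = 2.8050.

r_{33} = 2.8050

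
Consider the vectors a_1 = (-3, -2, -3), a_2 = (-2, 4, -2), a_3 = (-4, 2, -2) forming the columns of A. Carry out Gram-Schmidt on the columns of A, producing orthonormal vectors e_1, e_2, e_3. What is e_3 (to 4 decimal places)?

e_3 = (-0.7071, 0.0000, 0.7071)

e_1 = a_1/‖a_1‖ = (-3, -2, -3)/4.6904 = (-0.6396, -0.4264, -0.6396).
r_{12} = e_1·a_2 = 0.8528.
u_2 = a_2 − 0.8528·e_1 = (-1.4545, 4.3636, -1.4545).
‖u_2‖ = 4.8242, so e_2 = (-0.3015, 0.9045, -0.3015).
r_{13} = e_1·a_3 = 2.9848; r_{23} = e_2·a_3 = 3.6181.
u_3 = a_3 − 2.9848·e_1 − 3.6181·e_2 = (-1.0000, 0.0000, 1.0000).
‖u_3‖ = 1.4142, so e_3 = (-0.7071, 0.0000, 0.7071).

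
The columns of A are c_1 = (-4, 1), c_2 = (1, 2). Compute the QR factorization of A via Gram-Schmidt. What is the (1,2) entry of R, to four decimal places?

r_{12} = -0.4851

c_1 = (-4, 1); ‖c_1‖ = 4.1231, so e_1 = (-0.9701, 0.2425).
r_{12} = e_1·c_2 = -0.4851.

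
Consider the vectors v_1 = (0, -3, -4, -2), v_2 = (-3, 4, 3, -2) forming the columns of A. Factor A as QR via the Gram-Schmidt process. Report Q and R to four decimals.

Q = [[0.0000, -0.6097], [-0.5571, 0.3925], [-0.7428, 0.0491], [-0.3714, -0.6868]], R = [[5.3852, -3.7139], [0.0000, 4.9201]]

e_1 = v_1/‖v_1‖ = (0, -3, -4, -2)/5.3852 = (0.0000, -0.5571, -0.7428, -0.3714).
r_{12} = e_1·v_2 = -3.7139.
u_2 = v_2 + 3.7139·e_1 = (-3.0000, 1.9310, 0.2414, -3.3793).
‖u_2‖ = 4.9201, so e_2 = (-0.6097, 0.3925, 0.0491, -0.6868).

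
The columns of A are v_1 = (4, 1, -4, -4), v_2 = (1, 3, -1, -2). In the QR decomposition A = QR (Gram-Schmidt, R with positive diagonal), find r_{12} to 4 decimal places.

q_1 = v_1/‖v_1‖ = (4, 1, -4, -4)/7.0000 = (0.5714, 0.1429, -0.5714, -0.5714).
r_{12} = q_1·v_2 = 2.7143.

r_{12} = 2.7143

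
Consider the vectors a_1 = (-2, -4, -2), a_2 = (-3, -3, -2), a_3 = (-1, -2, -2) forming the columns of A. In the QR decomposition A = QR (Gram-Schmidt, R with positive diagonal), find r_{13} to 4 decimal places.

e_1 = a_1/‖a_1‖ = (-2, -4, -2)/4.8990 = (-0.4082, -0.8165, -0.4082).
r_{13} = e_1·a_3 = 2.8577.

r_{13} = 2.8577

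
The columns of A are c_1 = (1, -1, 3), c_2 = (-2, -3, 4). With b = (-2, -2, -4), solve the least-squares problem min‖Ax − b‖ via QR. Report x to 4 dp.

q_1 = c_1/‖c_1‖ = (1, -1, 3)/3.3166 = (0.3015, -0.3015, 0.9045).
r_{12} = q_1·c_2 = 3.9196.
u_2 = c_2 − 3.9196·q_1 = (-3.1818, -1.8182, 0.4545).
‖u_2‖ = 3.6927, so q_2 = (-0.8616, -0.4924, 0.1231).
Qᵀb = (-3.6181, 2.2156).
Back-substitute: x_2 = 2.2156/3.6927 = 0.6000.
x_1 = (-3.6181 − 3.9196·0.6000)/3.3166 = -1.8000.

x = (-1.8000, 0.6000)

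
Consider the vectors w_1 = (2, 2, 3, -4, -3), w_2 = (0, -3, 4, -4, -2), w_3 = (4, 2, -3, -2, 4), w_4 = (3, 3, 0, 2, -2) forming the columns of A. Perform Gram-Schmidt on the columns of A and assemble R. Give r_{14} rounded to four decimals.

r_{14} = 1.5430

w_1 = (2, 2, 3, -4, -3); ‖w_1‖ = 6.4807, so e_1 = (0.3086, 0.3086, 0.4629, -0.6172, -0.4629).
r_{14} = e_1·w_4 = 1.5430.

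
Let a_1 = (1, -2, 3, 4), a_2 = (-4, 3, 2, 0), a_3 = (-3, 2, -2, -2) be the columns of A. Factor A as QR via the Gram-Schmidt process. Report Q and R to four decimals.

Q = [[0.1826, -0.7247, -0.5659], [-0.3651, 0.5123, -0.3455], [0.5477, 0.4498, -0.6136], [0.7303, 0.1000, 0.4289]], R = [[5.4772, -0.7303, -3.8341], [0.0000, 5.3354, 2.0992], [0.0000, 0.0000, 1.3760]]

a_1 = (1, -2, 3, 4); ‖a_1‖ = 5.4772, so e_1 = (0.1826, -0.3651, 0.5477, 0.7303).
e_1·a_2 = 0.1826·(-4) + (-0.3651)·3 + 0.5477·2 + 0.7303·0 = -0.7303.
u_2 = a_2 + 0.7303·e_1 = (-3.8667, 2.7333, 2.4000, 0.5333).
‖u_2‖ = 5.3354, so e_2 = (-0.7247, 0.5123, 0.4498, 0.1000).
e_1·a_3 = 0.1826·(-3) + (-0.3651)·2 + 0.5477·(-2) + 0.7303·(-2) = -3.8341; e_2·a_3 = (-0.7247)·(-3) + 0.5123·2 + 0.4498·(-2) + 0.1000·(-2) = 2.0992.
u_3 = a_3 + 3.8341·e_1 − 2.0992·e_2 = (-0.7787, -0.4754, -0.8443, 0.5902).
‖u_3‖ = 1.3760, so e_3 = (-0.5659, -0.3455, -0.6136, 0.4289).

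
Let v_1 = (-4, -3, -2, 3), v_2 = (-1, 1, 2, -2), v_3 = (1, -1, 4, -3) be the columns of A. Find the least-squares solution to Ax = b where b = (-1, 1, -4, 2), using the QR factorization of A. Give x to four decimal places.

x = (-0.0332, 0.1357, -0.9714)

v_1 = (-4, -3, -2, 3); ‖v_1‖ = 6.1644, so e_1 = (-0.6489, -0.4867, -0.3244, 0.4867).
e_1·v_2 = (-0.6489)·(-1) + (-0.4867)·1 + (-0.3244)·2 + 0.4867·(-2) = -1.4600.
u_2 = v_2 + 1.4600·e_1 = (-1.9474, 0.2895, 1.5263, -1.2895).
‖u_2‖ = 2.8051, so e_2 = (-0.6942, 0.1032, 0.5441, -0.4597).
e_1·v_3 = (-0.6489)·1 + (-0.4867)·(-1) + (-0.3244)·4 + 0.4867·(-3) = -2.9200; e_2·v_3 = (-0.6942)·1 + 0.1032·(-1) + 0.5441·4 + (-0.4597)·(-3) = 2.7582.
u_3 = v_3 + 2.9200·e_1 − 2.7582·e_2 = (1.0201, -2.7057, 1.5518, -0.3110).
‖u_3‖ = 3.2964, so e_3 = (0.3094, -0.8208, 0.4708, -0.0944).
Qᵀb = (2.4333, -2.2985, -3.2020).
Back-substitute: x_3 = -3.2020/3.2964 = -0.9714.
x_2 = (-2.2985 − 2.7582·(-0.9714))/2.8051 = 0.1357.
x_1 = (2.4333 + 1.4600·0.1357 + 2.9200·(-0.9714))/6.1644 = -0.0332.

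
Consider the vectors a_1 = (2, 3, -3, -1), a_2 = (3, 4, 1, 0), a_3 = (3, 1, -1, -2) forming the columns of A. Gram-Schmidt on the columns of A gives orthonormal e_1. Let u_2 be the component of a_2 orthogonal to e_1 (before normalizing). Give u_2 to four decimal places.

a_1 = (2, 3, -3, -1); ‖a_1‖ = 4.7958, so e_1 = (0.4170, 0.6255, -0.6255, -0.2085).
e_1·a_2 = 0.4170·3 + 0.6255·4 + (-0.6255)·1 + (-0.2085)·0 = 3.1277.
u_2 = a_2 − 3.1277·e_1 = (1.6957, 2.0435, 2.9565, 0.6522).

u_2 = (1.6957, 2.0435, 2.9565, 0.6522)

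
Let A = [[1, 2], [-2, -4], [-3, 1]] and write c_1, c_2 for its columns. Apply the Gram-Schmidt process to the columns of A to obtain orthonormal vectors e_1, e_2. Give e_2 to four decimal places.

e_2 = (0.3586, -0.7171, 0.5976)

c_1 = (1, -2, -3); ‖c_1‖ = 3.7417, so e_1 = (0.2673, -0.5345, -0.8018).
e_1·c_2 = 0.2673·2 + (-0.5345)·(-4) + (-0.8018)·1 = 1.8708.
u_2 = c_2 − 1.8708·e_1 = (1.5000, -3.0000, 2.5000).
‖u_2‖ = 4.1833, so e_2 = (0.3586, -0.7171, 0.5976).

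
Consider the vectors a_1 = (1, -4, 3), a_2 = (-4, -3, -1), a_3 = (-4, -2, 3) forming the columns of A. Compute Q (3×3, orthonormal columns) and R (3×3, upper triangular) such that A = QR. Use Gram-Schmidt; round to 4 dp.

e_1 = a_1/‖a_1‖ = (1, -4, 3)/5.0990 = (0.1961, -0.7845, 0.5883).
r_{12} = e_1·a_2 = 0.9806.
u_2 = a_2 − 0.9806·e_1 = (-4.1923, -2.2308, -1.5769).
‖u_2‖ = 5.0038, so e_2 = (-0.8378, -0.4458, -0.3151).
r_{13} = e_1·a_3 = 2.5495; r_{23} = e_2·a_3 = 3.2975.
u_3 = a_3 − 2.5495·e_1 − 3.2975·e_2 = (-1.7373, 1.4700, 2.5392).
‖u_3‖ = 3.4098, so e_3 = (-0.5095, 0.4311, 0.7447).

Q = [[0.1961, -0.8378, -0.5095], [-0.7845, -0.4458, 0.4311], [0.5883, -0.3151, 0.7447]], R = [[5.0990, 0.9806, 2.5495], [0.0000, 5.0038, 3.2975], [0.0000, 0.0000, 3.4098]]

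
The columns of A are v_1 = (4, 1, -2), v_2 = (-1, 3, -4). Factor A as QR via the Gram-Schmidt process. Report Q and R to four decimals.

Q = [[0.8729, -0.4796], [0.2182, 0.5482], [-0.4364, -0.6852]], R = [[4.5826, 1.5275], [0.0000, 4.8648]]

e_1 = v_1/‖v_1‖ = (4, 1, -2)/4.5826 = (0.8729, 0.2182, -0.4364).
r_{12} = e_1·v_2 = 1.5275.
u_2 = v_2 − 1.5275·e_1 = (-2.3333, 2.6667, -3.3333).
‖u_2‖ = 4.8648, so e_2 = (-0.4796, 0.5482, -0.6852).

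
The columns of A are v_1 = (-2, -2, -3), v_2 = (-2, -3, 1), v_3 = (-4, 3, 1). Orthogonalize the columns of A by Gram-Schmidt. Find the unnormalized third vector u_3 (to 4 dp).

q_1 = v_1/‖v_1‖ = (-2, -2, -3)/4.1231 = (-0.4851, -0.4851, -0.7276).
r_{12} = q_1·v_2 = 1.6977.
u_2 = v_2 − 1.6977·q_1 = (-1.1765, -2.1765, 2.2353).
‖u_2‖ = 3.3343, so q_2 = (-0.3528, -0.6527, 0.6704).
r_{13} = q_1·v_3 = -0.2425; r_{23} = q_2·v_3 = 0.1235.
u_3 = v_3 + 0.2425·q_1 − 0.1235·q_2 = (-4.0741, 2.9630, 0.7407).

u_3 = (-4.0741, 2.9630, 0.7407)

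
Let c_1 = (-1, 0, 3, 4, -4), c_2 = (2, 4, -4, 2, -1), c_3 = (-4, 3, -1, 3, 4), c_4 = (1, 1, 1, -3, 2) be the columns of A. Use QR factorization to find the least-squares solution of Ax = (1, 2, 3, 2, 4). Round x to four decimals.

c_1 = (-1, 0, 3, 4, -4); ‖c_1‖ = 6.4807, so q_1 = (-0.1543, 0.0000, 0.4629, 0.6172, -0.6172).
q_1·c_2 = (-0.1543)·2 + 0.0000·4 + 0.4629·(-4) + 0.6172·2 + (-0.6172)·(-1) = -0.3086.
u_2 = c_2 + 0.3086·q_1 = (1.9524, 4.0000, -3.8571, 2.1905, -1.1905).
‖u_2‖ = 6.3957, so q_2 = (0.3053, 0.6254, -0.6031, 0.3425, -0.1861).
q_1·c_3 = (-0.1543)·(-4) + 0.0000·3 + 0.4629·(-1) + 0.6172·3 + (-0.6172)·4 = -0.4629; q_2·c_3 = 0.3053·(-4) + 0.6254·3 + (-0.6031)·(-1) + 0.3425·3 + (-0.1861)·4 = 1.5412.
u_3 = c_3 + 0.4629·q_1 − 1.5412·q_2 = (-4.5419, 2.0361, 0.1438, 2.7579, 4.0012).
‖u_3‖ = 6.9578, so q_3 = (-0.6528, 0.2926, 0.0207, 0.3964, 0.5751).
q_1·c_4 = (-0.1543)·1 + 0.0000·1 + 0.4629·1 + 0.6172·(-3) + (-0.6172)·2 = -2.7775; q_2·c_4 = 0.3053·1 + 0.6254·1 + (-0.6031)·1 + 0.3425·(-3) + (-0.1861)·2 = -1.0722; q_3·c_4 = (-0.6528)·1 + 0.2926·1 + 0.0207·1 + 0.3964·(-3) + 0.5751·2 = -0.3785.
u_4 = c_4 + 2.7775·q_1 + 1.0722·q_2 + 0.3785·q_3 = (0.6517, 1.7813, 1.6469, -0.7685, 0.3038).
‖u_4‖ = 2.6444, so q_4 = (0.2464, 0.6736, 0.6228, -0.2906, 0.1149).
Qᵀb = (0.0000, -0.3127, 3.0875, 3.3403).
Back-substitute: x_4 = 3.3403/2.6444 = 1.2632.
x_3 = (3.0875 + 0.3785·1.2632)/6.9578 = 0.5125.
x_2 = (-0.3127 − 1.5412·0.5125 + 1.0722·1.2632)/6.3957 = 0.0394.
x_1 = (0.0000 + 0.3086·0.0394 + 0.4629·0.5125 + 2.7775·1.2632)/6.4807 = 0.5798.

x = (0.5798, 0.0394, 0.5125, 1.2632)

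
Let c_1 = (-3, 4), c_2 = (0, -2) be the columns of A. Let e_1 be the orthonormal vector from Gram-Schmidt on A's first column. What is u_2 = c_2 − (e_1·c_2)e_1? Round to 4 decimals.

u_2 = (-0.9600, -0.7200)

c_1 = (-3, 4); ‖c_1‖ = 5.0000, so e_1 = (-0.6000, 0.8000).
e_1·c_2 = (-0.6000)·0 + 0.8000·(-2) = -1.6000.
u_2 = c_2 + 1.6000·e_1 = (-0.9600, -0.7200).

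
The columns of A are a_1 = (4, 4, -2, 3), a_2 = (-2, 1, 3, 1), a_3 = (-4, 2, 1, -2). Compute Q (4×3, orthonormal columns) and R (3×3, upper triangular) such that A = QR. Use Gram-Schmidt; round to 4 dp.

Q = [[0.5963, -0.3694, -0.4619], [0.5963, 0.4349, 0.6470], [-0.2981, 0.7209, -0.3611], [0.4472, 0.3932, -0.4875]], R = [[6.7082, -1.0435, -2.3851], [0.0000, 3.7298, 2.2819], [0.0000, 0.0000, 3.7555]]

a_1 = (4, 4, -2, 3); ‖a_1‖ = 6.7082, so e_1 = (0.5963, 0.5963, -0.2981, 0.4472).
e_1·a_2 = 0.5963·(-2) + 0.5963·1 + (-0.2981)·3 + 0.4472·1 = -1.0435.
u_2 = a_2 + 1.0435·e_1 = (-1.3778, 1.6222, 2.6889, 1.4667).
‖u_2‖ = 3.7298, so e_2 = (-0.3694, 0.4349, 0.7209, 0.3932).
e_1·a_3 = 0.5963·(-4) + 0.5963·2 + (-0.2981)·1 + 0.4472·(-2) = -2.3851; e_2·a_3 = (-0.3694)·(-4) + 0.4349·2 + 0.7209·1 + 0.3932·(-2) = 2.2819.
u_3 = a_3 + 2.3851·e_1 − 2.2819·e_2 = (-1.7348, 2.4297, -1.3562, -1.8307).
‖u_3‖ = 3.7555, so e_3 = (-0.4619, 0.6470, -0.3611, -0.4875).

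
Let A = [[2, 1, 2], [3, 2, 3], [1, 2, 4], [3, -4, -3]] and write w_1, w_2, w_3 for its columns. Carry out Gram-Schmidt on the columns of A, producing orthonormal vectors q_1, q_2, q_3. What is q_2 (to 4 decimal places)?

q_2 = (0.2356, 0.4538, 0.4189, -0.7504)

q_1 = w_1/‖w_1‖ = (2, 3, 1, 3)/4.7958 = (0.4170, 0.6255, 0.2085, 0.6255).
r_{12} = q_1·w_2 = -0.4170.
u_2 = w_2 + 0.4170·q_1 = (1.1739, 2.2609, 2.0870, -3.7391).
‖u_2‖ = 4.9826, so q_2 = (0.2356, 0.4538, 0.4189, -0.7504).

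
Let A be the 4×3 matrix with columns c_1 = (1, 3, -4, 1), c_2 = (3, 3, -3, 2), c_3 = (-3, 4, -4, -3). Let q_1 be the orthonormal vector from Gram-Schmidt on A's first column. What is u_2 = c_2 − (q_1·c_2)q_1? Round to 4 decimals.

q_1 = c_1/‖c_1‖ = (1, 3, -4, 1)/5.1962 = (0.1925, 0.5774, -0.7698, 0.1925).
r_{12} = q_1·c_2 = 5.0037.
u_2 = c_2 − 5.0037·q_1 = (2.0370, 0.1111, 0.8519, 1.0370).

u_2 = (2.0370, 0.1111, 0.8519, 1.0370)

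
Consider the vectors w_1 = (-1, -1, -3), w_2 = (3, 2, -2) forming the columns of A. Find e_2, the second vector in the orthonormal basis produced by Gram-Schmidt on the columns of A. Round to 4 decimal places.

e_1 = w_1/‖w_1‖ = (-1, -1, -3)/3.3166 = (-0.3015, -0.3015, -0.9045).
r_{12} = e_1·w_2 = 0.3015.
u_2 = w_2 − 0.3015·e_1 = (3.0909, 2.0909, -1.7273).
‖u_2‖ = 4.1121, so e_2 = (0.7517, 0.5085, -0.4200).

e_2 = (0.7517, 0.5085, -0.4200)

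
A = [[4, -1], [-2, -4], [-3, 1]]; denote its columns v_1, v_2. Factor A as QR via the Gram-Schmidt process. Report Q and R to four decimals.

Q = [[0.7428, -0.2685], [-0.3714, -0.9274], [-0.5571, 0.2603]], R = [[5.3852, 0.1857], [0.0000, 4.2386]]

v_1 = (4, -2, -3); ‖v_1‖ = 5.3852, so e_1 = (0.7428, -0.3714, -0.5571).
e_1·v_2 = 0.7428·(-1) + (-0.3714)·(-4) + (-0.5571)·1 = 0.1857.
u_2 = v_2 − 0.1857·e_1 = (-1.1379, -3.9310, 1.1034).
‖u_2‖ = 4.2386, so e_2 = (-0.2685, -0.9274, 0.2603).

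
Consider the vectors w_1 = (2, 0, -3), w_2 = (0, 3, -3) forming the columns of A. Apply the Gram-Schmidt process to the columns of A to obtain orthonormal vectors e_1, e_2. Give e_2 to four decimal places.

w_1 = (2, 0, -3); ‖w_1‖ = 3.6056, so e_1 = (0.5547, 0.0000, -0.8321).
e_1·w_2 = 0.5547·0 + 0.0000·3 + (-0.8321)·(-3) = 2.4962.
u_2 = w_2 − 2.4962·e_1 = (-1.3846, 3.0000, -0.9231).
‖u_2‖ = 3.4306, so e_2 = (-0.4036, 0.8745, -0.2691).

e_2 = (-0.4036, 0.8745, -0.2691)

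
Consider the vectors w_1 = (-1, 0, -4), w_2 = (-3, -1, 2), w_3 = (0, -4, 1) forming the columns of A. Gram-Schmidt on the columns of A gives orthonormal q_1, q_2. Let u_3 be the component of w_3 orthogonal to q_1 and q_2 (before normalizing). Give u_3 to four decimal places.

u_3 = (1.0329, -3.6150, -0.2582)

w_1 = (-1, 0, -4); ‖w_1‖ = 4.1231, so q_1 = (-0.2425, 0.0000, -0.9701).
q_1·w_2 = (-0.2425)·(-3) + 0.0000·(-1) + (-0.9701)·2 = -1.2127.
u_2 = w_2 + 1.2127·q_1 = (-3.2941, -1.0000, 0.8235).
‖u_2‖ = 3.5397, so q_2 = (-0.9306, -0.2825, 0.2327).
q_1·w_3 = (-0.2425)·0 + 0.0000·(-4) + (-0.9701)·1 = -0.9701; q_2·w_3 = (-0.9306)·0 + (-0.2825)·(-4) + 0.2327·1 = 1.3627.
u_3 = w_3 + 0.9701·q_1 − 1.3627·q_2 = (1.0329, -3.6150, -0.2582).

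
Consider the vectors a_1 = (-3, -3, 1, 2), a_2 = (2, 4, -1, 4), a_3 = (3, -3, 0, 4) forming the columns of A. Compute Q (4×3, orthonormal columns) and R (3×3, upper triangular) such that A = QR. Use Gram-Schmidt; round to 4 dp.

q_1 = a_1/‖a_1‖ = (-3, -3, 1, 2)/4.7958 = (-0.6255, -0.6255, 0.2085, 0.4170).
r_{12} = q_1·a_2 = -2.2937.
u_2 = a_2 + 2.2937·q_1 = (0.5652, 2.5652, -0.5217, 4.9565).
‖u_2‖ = 5.6337, so q_2 = (0.1003, 0.4553, -0.0926, 0.8798).
r_{13} = q_1·a_3 = 1.6681; r_{23} = q_2·a_3 = 2.4542.
u_3 = a_3 − 1.6681·q_1 − 2.4542·q_2 = (3.7973, -3.0740, -0.1205, 1.1452).
‖u_3‖ = 5.0194, so q_3 = (0.7565, -0.6124, -0.0240, 0.2282).

Q = [[-0.6255, 0.1003, 0.7565], [-0.6255, 0.4553, -0.6124], [0.2085, -0.0926, -0.0240], [0.4170, 0.8798, 0.2282]], R = [[4.7958, -2.2937, 1.6681], [0.0000, 5.6337, 2.4542], [0.0000, 0.0000, 5.0194]]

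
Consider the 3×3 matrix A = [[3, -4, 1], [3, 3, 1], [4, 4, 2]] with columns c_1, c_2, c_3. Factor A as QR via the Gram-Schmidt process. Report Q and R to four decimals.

Q = [[0.5145, -0.8575, 0.0000], [0.5145, 0.3087, -0.8000], [0.6860, 0.4116, 0.6000]], R = [[5.8310, 2.2295, 2.4010], [0.0000, 6.0025, 0.2744], [0.0000, 0.0000, 0.4000]]

c_1 = (3, 3, 4); ‖c_1‖ = 5.8310, so e_1 = (0.5145, 0.5145, 0.6860).
e_1·c_2 = 0.5145·(-4) + 0.5145·3 + 0.6860·4 = 2.2295.
u_2 = c_2 − 2.2295·e_1 = (-5.1471, 1.8529, 2.4706).
‖u_2‖ = 6.0025, so e_2 = (-0.8575, 0.3087, 0.4116).
e_1·c_3 = 0.5145·1 + 0.5145·1 + 0.6860·2 = 2.4010; e_2·c_3 = (-0.8575)·1 + 0.3087·1 + 0.4116·2 = 0.2744.
u_3 = c_3 − 2.4010·e_1 − 0.2744·e_2 = (0.0000, -0.3200, 0.2400).
‖u_3‖ = 0.4000, so e_3 = (0.0000, -0.8000, 0.6000).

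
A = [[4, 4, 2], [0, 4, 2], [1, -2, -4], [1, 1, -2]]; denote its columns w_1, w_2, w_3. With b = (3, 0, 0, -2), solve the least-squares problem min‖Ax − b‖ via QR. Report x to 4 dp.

w_1 = (4, 0, 1, 1); ‖w_1‖ = 4.2426, so e_1 = (0.9428, 0.0000, 0.2357, 0.2357).
e_1·w_2 = 0.9428·4 + 0.0000·4 + 0.2357·(-2) + 0.2357·1 = 3.5355.
u_2 = w_2 − 3.5355·e_1 = (0.6667, 4.0000, -2.8333, 0.1667).
‖u_2‖ = 4.9497, so e_2 = (0.1347, 0.8081, -0.5724, 0.0337).
e_1·w_3 = 0.9428·2 + 0.0000·2 + 0.2357·(-4) + 0.2357·(-2) = 0.4714; e_2·w_3 = 0.1347·2 + 0.8081·2 + (-0.5724)·(-4) + 0.0337·(-2) = 4.1080.
u_3 = w_3 − 0.4714·e_1 − 4.1080·e_2 = (1.0023, -1.3197, -1.7596, -2.2494).
‖u_3‖ = 3.3019, so e_3 = (0.3035, -0.3997, -0.5329, -0.6813).
Qᵀb = (2.3570, 0.3367, 2.2731).
Back-substitute: x_3 = 2.2731/3.3019 = 0.6884.
x_2 = (0.3367 − 4.1080·0.6884)/4.9497 = -0.5033.
x_1 = (2.3570 − 3.5355·(-0.5033) − 0.4714·0.6884)/4.2426 = 0.8985.

x = (0.8985, -0.5033, 0.6884)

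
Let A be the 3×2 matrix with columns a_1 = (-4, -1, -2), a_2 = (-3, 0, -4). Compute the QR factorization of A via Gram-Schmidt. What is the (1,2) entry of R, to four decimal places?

r_{12} = 4.3644

a_1 = (-4, -1, -2); ‖a_1‖ = 4.5826, so e_1 = (-0.8729, -0.2182, -0.4364).
r_{12} = e_1·a_2 = 4.3644.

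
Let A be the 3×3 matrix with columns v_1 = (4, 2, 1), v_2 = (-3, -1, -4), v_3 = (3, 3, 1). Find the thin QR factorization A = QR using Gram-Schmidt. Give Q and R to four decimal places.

v_1 = (4, 2, 1); ‖v_1‖ = 4.5826, so q_1 = (0.8729, 0.4364, 0.2182).
q_1·v_2 = 0.8729·(-3) + 0.4364·(-1) + 0.2182·(-4) = -3.9279.
u_2 = v_2 + 3.9279·q_1 = (0.4286, 0.7143, -3.1429).
‖u_2‖ = 3.2514, so q_2 = (0.1318, 0.2197, -0.9666).
q_1·v_3 = 0.8729·3 + 0.4364·3 + 0.2182·1 = 4.1461; q_2·v_3 = 0.1318·3 + 0.2197·3 + (-0.9666)·1 = 0.0879.
u_3 = v_3 − 4.1461·q_1 − 0.0879·q_2 = (-0.6306, 1.1712, 0.1802).
‖u_3‖ = 1.3423, so q_3 = (-0.4698, 0.8725, 0.1342).

Q = [[0.8729, 0.1318, -0.4698], [0.4364, 0.2197, 0.8725], [0.2182, -0.9666, 0.1342]], R = [[4.5826, -3.9279, 4.1461], [0.0000, 3.2514, 0.0879], [0.0000, 0.0000, 1.3423]]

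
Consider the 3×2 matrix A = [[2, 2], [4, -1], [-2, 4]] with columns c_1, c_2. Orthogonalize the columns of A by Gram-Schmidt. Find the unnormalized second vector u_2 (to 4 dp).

c_1 = (2, 4, -2); ‖c_1‖ = 4.8990, so e_1 = (0.4082, 0.8165, -0.4082).
e_1·c_2 = 0.4082·2 + 0.8165·(-1) + (-0.4082)·4 = -1.6330.
u_2 = c_2 + 1.6330·e_1 = (2.6667, 0.3333, 3.3333).

u_2 = (2.6667, 0.3333, 3.3333)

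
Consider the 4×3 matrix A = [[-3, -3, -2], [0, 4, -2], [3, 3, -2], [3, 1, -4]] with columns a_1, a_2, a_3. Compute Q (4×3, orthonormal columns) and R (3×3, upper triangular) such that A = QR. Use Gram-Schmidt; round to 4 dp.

a_1 = (-3, 0, 3, 3); ‖a_1‖ = 5.1962, so q_1 = (-0.5774, 0.0000, 0.5774, 0.5774).
q_1·a_2 = (-0.5774)·(-3) + 0.0000·4 + 0.5774·3 + 0.5774·1 = 4.0415.
u_2 = a_2 − 4.0415·q_1 = (-0.6667, 4.0000, 0.6667, -1.3333).
‖u_2‖ = 4.3205, so q_2 = (-0.1543, 0.9258, 0.1543, -0.3086).
q_1·a_3 = (-0.5774)·(-2) + 0.0000·(-2) + 0.5774·(-2) + 0.5774·(-4) = -2.3094; q_2·a_3 = (-0.1543)·(-2) + 0.9258·(-2) + 0.1543·(-2) + (-0.3086)·(-4) = -0.6172.
u_3 = a_3 + 2.3094·q_1 + 0.6172·q_2 = (-3.4286, -1.4286, -0.5714, -2.8571).
‖u_3‖ = 4.7208, so q_3 = (-0.7263, -0.3026, -0.1210, -0.6052).

Q = [[-0.5774, -0.1543, -0.7263], [0.0000, 0.9258, -0.3026], [0.5774, 0.1543, -0.1210], [0.5774, -0.3086, -0.6052]], R = [[5.1962, 4.0415, -2.3094], [0.0000, 4.3205, -0.6172], [0.0000, 0.0000, 4.7208]]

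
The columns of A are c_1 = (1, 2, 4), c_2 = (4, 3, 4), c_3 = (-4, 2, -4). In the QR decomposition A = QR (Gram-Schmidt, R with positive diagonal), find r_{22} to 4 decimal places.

c_1 = (1, 2, 4); ‖c_1‖ = 4.5826, so e_1 = (0.2182, 0.4364, 0.8729).
e_1·c_2 = 0.2182·4 + 0.4364·3 + 0.8729·4 = 5.6737.
u_2 = c_2 − 5.6737·e_1 = (2.7619, 0.5238, -0.9524).
r_{22} = ‖u_2‖ = 2.9681.

r_{22} = 2.9681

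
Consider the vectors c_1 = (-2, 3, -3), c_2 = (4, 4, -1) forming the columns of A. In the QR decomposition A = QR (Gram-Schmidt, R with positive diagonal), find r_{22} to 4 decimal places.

r_{22} = 5.5473

c_1 = (-2, 3, -3); ‖c_1‖ = 4.6904, so q_1 = (-0.4264, 0.6396, -0.6396).
q_1·c_2 = (-0.4264)·4 + 0.6396·4 + (-0.6396)·(-1) = 1.4924.
u_2 = c_2 − 1.4924·q_1 = (4.6364, 3.0455, -0.0455).
r_{22} = ‖u_2‖ = 5.5473.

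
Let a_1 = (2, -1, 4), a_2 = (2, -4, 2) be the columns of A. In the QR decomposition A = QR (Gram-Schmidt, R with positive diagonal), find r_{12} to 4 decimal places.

r_{12} = 3.4915

a_1 = (2, -1, 4); ‖a_1‖ = 4.5826, so q_1 = (0.4364, -0.2182, 0.8729).
r_{12} = q_1·a_2 = 3.4915.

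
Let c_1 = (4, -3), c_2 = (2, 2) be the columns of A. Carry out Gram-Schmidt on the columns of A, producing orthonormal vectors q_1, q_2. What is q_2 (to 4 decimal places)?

q_2 = (0.6000, 0.8000)

q_1 = c_1/‖c_1‖ = (4, -3)/5.0000 = (0.8000, -0.6000).
r_{12} = q_1·c_2 = 0.4000.
u_2 = c_2 − 0.4000·q_1 = (1.6800, 2.2400).
‖u_2‖ = 2.8000, so q_2 = (0.6000, 0.8000).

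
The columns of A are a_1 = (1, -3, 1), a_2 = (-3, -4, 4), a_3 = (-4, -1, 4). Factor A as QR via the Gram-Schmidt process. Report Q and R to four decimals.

Q = [[0.3015, -0.8259, 0.4764], [-0.9045, -0.0898, 0.4168], [0.3015, 0.5566, 0.7741]], R = [[3.3166, 3.9196, 0.9045], [0.0000, 5.0632, 5.6198], [0.0000, 0.0000, 0.7741]]

q_1 = a_1/‖a_1‖ = (1, -3, 1)/3.3166 = (0.3015, -0.9045, 0.3015).
r_{12} = q_1·a_2 = 3.9196.
u_2 = a_2 − 3.9196·q_1 = (-4.1818, -0.4545, 2.8182).
‖u_2‖ = 5.0632, so q_2 = (-0.8259, -0.0898, 0.5566).
r_{13} = q_1·a_3 = 0.9045; r_{23} = q_2·a_3 = 5.6198.
u_3 = a_3 − 0.9045·q_1 − 5.6198·q_2 = (0.3688, 0.3227, 0.5993).
‖u_3‖ = 0.7741, so q_3 = (0.4764, 0.4168, 0.7741).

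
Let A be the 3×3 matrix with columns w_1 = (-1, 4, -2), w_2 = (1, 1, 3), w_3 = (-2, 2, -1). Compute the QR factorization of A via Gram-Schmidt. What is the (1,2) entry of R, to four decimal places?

q_1 = w_1/‖w_1‖ = (-1, 4, -2)/4.5826 = (-0.2182, 0.8729, -0.4364).
r_{12} = q_1·w_2 = -0.6547.

r_{12} = -0.6547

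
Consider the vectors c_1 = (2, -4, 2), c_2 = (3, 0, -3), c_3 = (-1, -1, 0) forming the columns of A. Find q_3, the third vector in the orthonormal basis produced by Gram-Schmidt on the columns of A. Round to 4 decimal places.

q_3 = (-0.5774, -0.5774, -0.5774)

c_1 = (2, -4, 2); ‖c_1‖ = 4.8990, so q_1 = (0.4082, -0.8165, 0.4082).
q_1·c_2 = 0.4082·3 + (-0.8165)·0 + 0.4082·(-3) = 0.0000.
u_2 = c_2 + 0.0000·q_1 = (3.0000, 0.0000, -3.0000).
‖u_2‖ = 4.2426, so q_2 = (0.7071, 0.0000, -0.7071).
q_1·c_3 = 0.4082·(-1) + (-0.8165)·(-1) + 0.4082·0 = 0.4082; q_2·c_3 = 0.7071·(-1) + (0.0000)·(-1) + (-0.7071)·0 = -0.7071.
u_3 = c_3 − 0.4082·q_1 + 0.7071·q_2 = (-0.6667, -0.6667, -0.6667).
‖u_3‖ = 1.1547, so q_3 = (-0.5774, -0.5774, -0.5774).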